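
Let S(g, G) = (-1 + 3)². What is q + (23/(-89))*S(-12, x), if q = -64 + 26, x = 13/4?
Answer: -3474/89 ≈ -39.034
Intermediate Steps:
x = 13/4 (x = 13*(¼) = 13/4 ≈ 3.2500)
S(g, G) = 4 (S(g, G) = 2² = 4)
q = -38
q + (23/(-89))*S(-12, x) = -38 + (23/(-89))*4 = -38 + (23*(-1/89))*4 = -38 - 23/89*4 = -38 - 92/89 = -3474/89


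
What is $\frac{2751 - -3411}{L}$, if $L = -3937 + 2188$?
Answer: $- \frac{2054}{583} \approx -3.5232$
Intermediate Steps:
$L = -1749$
$\frac{2751 - -3411}{L} = \frac{2751 - -3411}{-1749} = \left(2751 + 3411\right) \left(- \frac{1}{1749}\right) = 6162 \left(- \frac{1}{1749}\right) = - \frac{2054}{583}$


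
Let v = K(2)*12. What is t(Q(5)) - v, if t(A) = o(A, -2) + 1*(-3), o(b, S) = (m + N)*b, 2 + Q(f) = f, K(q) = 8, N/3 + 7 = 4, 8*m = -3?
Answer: -1017/8 ≈ -127.13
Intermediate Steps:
m = -3/8 (m = (⅛)*(-3) = -3/8 ≈ -0.37500)
N = -9 (N = -21 + 3*4 = -21 + 12 = -9)
Q(f) = -2 + f
o(b, S) = -75*b/8 (o(b, S) = (-3/8 - 9)*b = -75*b/8)
t(A) = -3 - 75*A/8 (t(A) = -75*A/8 + 1*(-3) = -75*A/8 - 3 = -3 - 75*A/8)
v = 96 (v = 8*12 = 96)
t(Q(5)) - v = (-3 - 75*(-2 + 5)/8) - 1*96 = (-3 - 75/8*3) - 96 = (-3 - 225/8) - 96 = -249/8 - 96 = -1017/8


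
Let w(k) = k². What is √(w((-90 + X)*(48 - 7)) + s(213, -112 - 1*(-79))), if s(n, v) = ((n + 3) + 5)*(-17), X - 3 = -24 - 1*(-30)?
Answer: 2*√2756321 ≈ 3320.4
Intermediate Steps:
X = 9 (X = 3 + (-24 - 1*(-30)) = 3 + (-24 + 30) = 3 + 6 = 9)
s(n, v) = -136 - 17*n (s(n, v) = ((3 + n) + 5)*(-17) = (8 + n)*(-17) = -136 - 17*n)
√(w((-90 + X)*(48 - 7)) + s(213, -112 - 1*(-79))) = √(((-90 + 9)*(48 - 7))² + (-136 - 17*213)) = √((-81*41)² + (-136 - 3621)) = √((-3321)² - 3757) = √(11029041 - 3757) = √11025284 = 2*√2756321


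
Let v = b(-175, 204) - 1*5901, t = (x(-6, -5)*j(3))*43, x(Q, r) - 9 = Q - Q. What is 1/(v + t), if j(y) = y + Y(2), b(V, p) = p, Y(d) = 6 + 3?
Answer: -1/1053 ≈ -0.00094967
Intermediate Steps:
x(Q, r) = 9 (x(Q, r) = 9 + (Q - Q) = 9 + 0 = 9)
Y(d) = 9
j(y) = 9 + y (j(y) = y + 9 = 9 + y)
t = 4644 (t = (9*(9 + 3))*43 = (9*12)*43 = 108*43 = 4644)
v = -5697 (v = 204 - 1*5901 = 204 - 5901 = -5697)
1/(v + t) = 1/(-5697 + 4644) = 1/(-1053) = -1/1053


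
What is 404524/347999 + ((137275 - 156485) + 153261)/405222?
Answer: 210571638277/141016850778 ≈ 1.4932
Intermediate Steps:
404524/347999 + ((137275 - 156485) + 153261)/405222 = 404524*(1/347999) + (-19210 + 153261)*(1/405222) = 404524/347999 + 134051*(1/405222) = 404524/347999 + 134051/405222 = 210571638277/141016850778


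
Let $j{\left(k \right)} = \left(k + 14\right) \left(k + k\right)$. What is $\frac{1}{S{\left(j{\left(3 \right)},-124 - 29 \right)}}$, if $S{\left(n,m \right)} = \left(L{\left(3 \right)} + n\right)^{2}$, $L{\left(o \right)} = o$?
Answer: $\frac{1}{11025} \approx 9.0703 \cdot 10^{-5}$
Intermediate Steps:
$j{\left(k \right)} = 2 k \left(14 + k\right)$ ($j{\left(k \right)} = \left(14 + k\right) 2 k = 2 k \left(14 + k\right)$)
$S{\left(n,m \right)} = \left(3 + n\right)^{2}$
$\frac{1}{S{\left(j{\left(3 \right)},-124 - 29 \right)}} = \frac{1}{\left(3 + 2 \cdot 3 \left(14 + 3\right)\right)^{2}} = \frac{1}{\left(3 + 2 \cdot 3 \cdot 17\right)^{2}} = \frac{1}{\left(3 + 102\right)^{2}} = \frac{1}{105^{2}} = \frac{1}{11025}$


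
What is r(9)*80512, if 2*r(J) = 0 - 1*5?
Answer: -201280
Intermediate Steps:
r(J) = -5/2 (r(J) = (0 - 1*5)/2 = (0 - 5)/2 = (½)*(-5) = -5/2)
r(9)*80512 = -5/2*80512 = -201280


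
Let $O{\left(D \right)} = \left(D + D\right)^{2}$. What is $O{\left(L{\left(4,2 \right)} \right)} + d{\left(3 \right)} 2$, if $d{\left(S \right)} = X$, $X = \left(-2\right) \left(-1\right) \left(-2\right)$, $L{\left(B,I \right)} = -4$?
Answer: $56$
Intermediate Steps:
$O{\left(D \right)} = 4 D^{2}$ ($O{\left(D \right)} = \left(2 D\right)^{2} = 4 D^{2}$)
$X = -4$ ($X = 2 \left(-2\right) = -4$)
$d{\left(S \right)} = -4$
$O{\left(L{\left(4,2 \right)} \right)} + d{\left(3 \right)} 2 = 4 \left(-4\right)^{2} - 8 = 4 \cdot 16 - 8 = 64 - 8 = 56$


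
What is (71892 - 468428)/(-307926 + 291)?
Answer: 396536/307635 ≈ 1.2890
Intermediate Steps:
(71892 - 468428)/(-307926 + 291) = -396536/(-307635) = -396536*(-1/307635) = 396536/307635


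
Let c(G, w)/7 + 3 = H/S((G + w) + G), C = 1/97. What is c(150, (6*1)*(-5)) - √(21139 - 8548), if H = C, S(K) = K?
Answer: -549983/26190 - 3*√1399 ≈ -133.21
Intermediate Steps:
C = 1/97 ≈ 0.010309
H = 1/97 ≈ 0.010309
c(G, w) = -21 + 7/(97*(w + 2*G)) (c(G, w) = -21 + 7*(1/(97*((G + w) + G))) = -21 + 7*(1/(97*(w + 2*G))) = -21 + 7/(97*(w + 2*G)))
c(150, (6*1)*(-5)) - √(21139 - 8548) = 7*(1 - 582*150 - 291*6*1*(-5))/(97*((6*1)*(-5) + 2*150)) - √(21139 - 8548) = 7*(1 - 87300 - 1746*(-5))/(97*(6*(-5) + 300)) - √12591 = 7*(1 - 87300 - 291*(-30))/(97*(-30 + 300)) - 3*√1399 = (7/97)*(1 - 87300 + 8730)/270 - 3*√1399 = (7/97)*(1/270)*(-78569) - 3*√1399 = -549983/26190 - 3*√1399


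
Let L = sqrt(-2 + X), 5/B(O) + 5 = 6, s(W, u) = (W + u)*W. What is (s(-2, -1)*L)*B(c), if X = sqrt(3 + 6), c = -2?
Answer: 30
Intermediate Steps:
X = 3 (X = sqrt(9) = 3)
s(W, u) = W*(W + u)
B(O) = 5 (B(O) = 5/(-5 + 6) = 5/1 = 5*1 = 5)
L = 1 (L = sqrt(-2 + 3) = sqrt(1) = 1)
(s(-2, -1)*L)*B(c) = (-2*(-2 - 1)*1)*5 = (-2*(-3)*1)*5 = (6*1)*5 = 6*5 = 30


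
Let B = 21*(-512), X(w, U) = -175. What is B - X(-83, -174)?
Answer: -10577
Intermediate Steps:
B = -10752
B - X(-83, -174) = -10752 - 1*(-175) = -10752 + 175 = -10577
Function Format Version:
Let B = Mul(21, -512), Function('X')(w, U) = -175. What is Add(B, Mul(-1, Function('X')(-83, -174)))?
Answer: -10577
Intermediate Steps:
B = -10752
Add(B, Mul(-1, Function('X')(-83, -174))) = Add(-10752, Mul(-1, -175)) = Add(-10752, 175) = -10577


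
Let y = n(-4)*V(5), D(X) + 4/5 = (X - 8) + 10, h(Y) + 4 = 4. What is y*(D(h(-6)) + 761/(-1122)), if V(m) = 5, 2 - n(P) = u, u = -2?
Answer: 5854/561 ≈ 10.435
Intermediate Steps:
h(Y) = 0 (h(Y) = -4 + 4 = 0)
n(P) = 4 (n(P) = 2 - 1*(-2) = 2 + 2 = 4)
D(X) = 6/5 + X (D(X) = -4/5 + ((X - 8) + 10) = -4/5 + ((-8 + X) + 10) = -4/5 + (2 + X) = 6/5 + X)
y = 20 (y = 4*5 = 20)
y*(D(h(-6)) + 761/(-1122)) = 20*((6/5 + 0) + 761/(-1122)) = 20*(6/5 + 761*(-1/1122)) = 20*(6/5 - 761/1122) = 20*(2927/5610) = 5854/561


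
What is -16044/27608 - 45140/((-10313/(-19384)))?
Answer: -862749756709/10168618 ≈ -84844.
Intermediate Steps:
-16044/27608 - 45140/((-10313/(-19384))) = -16044*1/27608 - 45140/((-10313*(-1/19384))) = -573/986 - 45140/10313/19384 = -573/986 - 45140*19384/10313 = -573/986 - 874993760/10313 = -862749756709/10168618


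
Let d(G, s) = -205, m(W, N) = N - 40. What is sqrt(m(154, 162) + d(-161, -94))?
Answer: I*sqrt(83) ≈ 9.1104*I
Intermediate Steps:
m(W, N) = -40 + N
sqrt(m(154, 162) + d(-161, -94)) = sqrt((-40 + 162) - 205) = sqrt(122 - 205) = sqrt(-83) = I*sqrt(83)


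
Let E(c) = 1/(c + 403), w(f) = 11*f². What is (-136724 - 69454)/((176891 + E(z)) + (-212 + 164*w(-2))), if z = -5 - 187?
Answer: -21751779/19400923 ≈ -1.1212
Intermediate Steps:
z = -192
E(c) = 1/(403 + c)
(-136724 - 69454)/((176891 + E(z)) + (-212 + 164*w(-2))) = (-136724 - 69454)/((176891 + 1/(403 - 192)) + (-212 + 164*(11*(-2)²))) = -206178/((176891 + 1/211) + (-212 + 164*(11*4))) = -206178/((176891 + 1/211) + (-212 + 164*44)) = -206178/(37324002/211 + (-212 + 7216)) = -206178/(37324002/211 + 7004) = -206178/38801846/211 = -206178*211/38801846 = -21751779/19400923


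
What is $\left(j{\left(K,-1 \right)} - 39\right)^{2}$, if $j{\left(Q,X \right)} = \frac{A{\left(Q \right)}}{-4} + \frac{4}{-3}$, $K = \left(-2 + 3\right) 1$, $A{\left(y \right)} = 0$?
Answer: $\frac{14641}{9} \approx 1626.8$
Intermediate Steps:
$K = 1$ ($K = 1 \cdot 1 = 1$)
$j{\left(Q,X \right)} = - \frac{4}{3}$ ($j{\left(Q,X \right)} = \frac{0}{-4} + \frac{4}{-3} = 0 \left(- \frac{1}{4}\right) + 4 \left(- \frac{1}{3}\right) = 0 - \frac{4}{3} = - \frac{4}{3}$)
$\left(j{\left(K,-1 \right)} - 39\right)^{2} = \left(- \frac{4}{3} - 39\right)^{2} = \left(- \frac{121}{3}\right)^{2} = \frac{14641}{9}$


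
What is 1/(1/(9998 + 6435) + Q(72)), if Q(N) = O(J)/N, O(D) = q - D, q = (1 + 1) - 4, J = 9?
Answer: -1183176/180691 ≈ -6.5481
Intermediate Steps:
q = -2 (q = 2 - 4 = -2)
O(D) = -2 - D
Q(N) = -11/N (Q(N) = (-2 - 1*9)/N = (-2 - 9)/N = -11/N)
1/(1/(9998 + 6435) + Q(72)) = 1/(1/(9998 + 6435) - 11/72) = 1/(1/16433 - 11*1/72) = 1/(1/16433 - 11/72) = 1/(-180691/1183176) = -1183176/180691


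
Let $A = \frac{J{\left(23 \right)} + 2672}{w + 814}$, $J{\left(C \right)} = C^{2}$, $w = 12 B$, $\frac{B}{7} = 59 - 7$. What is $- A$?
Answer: $- \frac{3201}{5182} \approx -0.61771$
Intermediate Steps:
$B = 364$ ($B = 7 \left(59 - 7\right) = 7 \cdot 52 = 364$)
$w = 4368$ ($w = 12 \cdot 364 = 4368$)
$A = \frac{3201}{5182}$ ($A = \frac{23^{2} + 2672}{4368 + 814} = \frac{529 + 2672}{5182} = 3201 \cdot \frac{1}{5182} = \frac{3201}{5182} \approx 0.61771$)
$- A = \left(-1\right) \frac{3201}{5182} = - \frac{3201}{5182}$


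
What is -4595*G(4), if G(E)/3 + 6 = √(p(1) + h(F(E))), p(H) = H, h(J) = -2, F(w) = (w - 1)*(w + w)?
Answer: 82710 - 13785*I ≈ 82710.0 - 13785.0*I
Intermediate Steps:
F(w) = 2*w*(-1 + w) (F(w) = (-1 + w)*(2*w) = 2*w*(-1 + w))
G(E) = -18 + 3*I (G(E) = -18 + 3*√(1 - 2) = -18 + 3*√(-1) = -18 + 3*I)
-4595*G(4) = -4595*(-18 + 3*I) = 82710 - 13785*I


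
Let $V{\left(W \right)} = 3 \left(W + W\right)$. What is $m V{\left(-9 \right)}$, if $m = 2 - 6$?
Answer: $216$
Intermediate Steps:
$V{\left(W \right)} = 6 W$ ($V{\left(W \right)} = 3 \cdot 2 W = 6 W$)
$m = -4$ ($m = 2 - 6 = -4$)
$m V{\left(-9 \right)} = - 4 \cdot 6 \left(-9\right) = \left(-4\right) \left(-54\right) = 216$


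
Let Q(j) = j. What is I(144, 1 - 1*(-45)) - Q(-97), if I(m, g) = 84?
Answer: 181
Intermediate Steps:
I(144, 1 - 1*(-45)) - Q(-97) = 84 - 1*(-97) = 84 + 97 = 181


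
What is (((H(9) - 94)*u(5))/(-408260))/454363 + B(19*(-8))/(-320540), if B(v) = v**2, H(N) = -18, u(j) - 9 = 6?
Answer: -7653126358972/106177866661295 ≈ -0.072078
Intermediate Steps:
u(j) = 15 (u(j) = 9 + 6 = 15)
(((H(9) - 94)*u(5))/(-408260))/454363 + B(19*(-8))/(-320540) = (((-18 - 94)*15)/(-408260))/454363 + (19*(-8))**2/(-320540) = (-112*15*(-1/408260))*(1/454363) + (-152)**2*(-1/320540) = -1680*(-1/408260)*(1/454363) + 23104*(-1/320540) = (84/20413)*(1/454363) - 5776/80135 = 12/1324987417 - 5776/80135 = -7653126358972/106177866661295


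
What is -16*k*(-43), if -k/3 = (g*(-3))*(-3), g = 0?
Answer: 0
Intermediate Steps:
k = 0 (k = -3*0*(-3)*(-3) = -0*(-3) = -3*0 = 0)
-16*k*(-43) = -16*0*(-43) = 0*(-43) = 0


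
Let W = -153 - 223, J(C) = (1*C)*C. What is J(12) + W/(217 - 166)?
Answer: 6968/51 ≈ 136.63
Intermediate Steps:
J(C) = C² (J(C) = C*C = C²)
W = -376
J(12) + W/(217 - 166) = 12² - 376/(217 - 166) = 144 - 376/51 = 6968/51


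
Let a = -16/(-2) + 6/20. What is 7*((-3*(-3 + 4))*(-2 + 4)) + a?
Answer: -337/10 ≈ -33.700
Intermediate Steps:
a = 83/10 (a = -16*(-½) + 6*(1/20) = 8 + 3/10 = 83/10 ≈ 8.3000)
7*((-3*(-3 + 4))*(-2 + 4)) + a = 7*((-3*(-3 + 4))*(-2 + 4)) + 83/10 = 7*(-3*1*2) + 83/10 = 7*(-3*2) + 83/10 = 7*(-6) + 83/10 = -42 + 83/10 = -337/10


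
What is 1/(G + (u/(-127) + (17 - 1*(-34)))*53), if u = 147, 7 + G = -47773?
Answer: -127/5732570 ≈ -2.2154e-5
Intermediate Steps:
G = -47780 (G = -7 - 47773 = -47780)
1/(G + (u/(-127) + (17 - 1*(-34)))*53) = 1/(-47780 + (147/(-127) + (17 - 1*(-34)))*53) = 1/(-47780 + (147*(-1/127) + (17 + 34))*53) = 1/(-47780 + (-147/127 + 51)*53) = 1/(-47780 + (6330/127)*53) = 1/(-47780 + 335490/127) = 1/(-5732570/127) = -127/5732570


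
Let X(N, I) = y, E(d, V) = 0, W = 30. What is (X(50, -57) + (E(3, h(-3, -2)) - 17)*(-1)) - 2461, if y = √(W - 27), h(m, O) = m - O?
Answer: -2444 + √3 ≈ -2442.3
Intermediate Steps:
y = √3 (y = √(30 - 27) = √3 ≈ 1.7320)
X(N, I) = √3
(X(50, -57) + (E(3, h(-3, -2)) - 17)*(-1)) - 2461 = (√3 + (0 - 17)*(-1)) - 2461 = (√3 - 17*(-1)) - 2461 = (√3 + 17) - 2461 = (17 + √3) - 2461 = -2444 + √3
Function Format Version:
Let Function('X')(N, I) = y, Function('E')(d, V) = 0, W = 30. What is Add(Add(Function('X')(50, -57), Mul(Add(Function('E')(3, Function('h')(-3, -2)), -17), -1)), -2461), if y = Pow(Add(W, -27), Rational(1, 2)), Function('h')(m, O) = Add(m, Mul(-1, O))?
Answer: Add(-2444, Pow(3, Rational(1, 2))) ≈ -2442.3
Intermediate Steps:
y = Pow(3, Rational(1, 2)) (y = Pow(Add(30, -27), Rational(1, 2)) = Pow(3, Rational(1, 2)) ≈ 1.7320)
Function('X')(N, I) = Pow(3, Rational(1, 2))
Add(Add(Function('X')(50, -57), Mul(Add(Function('E')(3, Function('h')(-3, -2)), -17), -1)), -2461) = Add(Add(Pow(3, Rational(1, 2)), Mul(Add(0, -17), -1)), -2461) = Add(Add(Pow(3, Rational(1, 2)), Mul(-17, -1)), -2461) = Add(Add(Pow(3, Rational(1, 2)), 17), -2461) = Add(Add(17, Pow(3, Rational(1, 2))), -2461) = Add(-2444, Pow(3, Rational(1, 2)))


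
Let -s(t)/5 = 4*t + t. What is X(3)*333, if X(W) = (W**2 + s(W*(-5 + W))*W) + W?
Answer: 153846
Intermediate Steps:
s(t) = -25*t (s(t) = -5*(4*t + t) = -25*t)
X(W) = W + W**2 - 25*W**2*(-5 + W) (X(W) = (W**2 + (-25*W*(-5 + W))*W) + W = (W**2 - 25*W**2*(-5 + W)) + W = W + W**2 - 25*W**2*(-5 + W))
X(3)*333 = (3*(1 + 3 - 25*3*(-5 + 3)))*333 = (3*(1 + 3 - 25*3*(-2)))*333 = (3*(1 + 3 + 150))*333 = (3*154)*333 = 462*333 = 153846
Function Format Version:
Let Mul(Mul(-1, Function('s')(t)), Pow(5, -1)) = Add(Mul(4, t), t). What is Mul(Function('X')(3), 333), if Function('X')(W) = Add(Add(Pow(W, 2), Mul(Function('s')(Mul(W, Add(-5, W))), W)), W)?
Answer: 153846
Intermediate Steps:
Function('s')(t) = Mul(-25, t) (Function('s')(t) = Mul(-5, Add(Mul(4, t), t)) = Mul(-5, Mul(5, t)) = Mul(-25, t))
Function('X')(W) = Add(W, Pow(W, 2), Mul(-25, Pow(W, 2), Add(-5, W))) (Function('X')(W) = Add(Add(Pow(W, 2), Mul(Mul(-25, Mul(W, Add(-5, W))), W)), W) = Add(Add(Pow(W, 2), Mul(Mul(-25, W, Add(-5, W)), W)), W) = Add(Add(Pow(W, 2), Mul(-25, Pow(W, 2), Add(-5, W))), W) = Add(W, Pow(W, 2), Mul(-25, Pow(W, 2), Add(-5, W))))
Mul(Function('X')(3), 333) = Mul(Mul(3, Add(1, 3, Mul(-25, 3, Add(-5, 3)))), 333) = Mul(Mul(3, Add(1, 3, Mul(-25, 3, -2))), 333) = Mul(Mul(3, Add(1, 3, 150)), 333) = Mul(Mul(3, 154), 333) = Mul(462, 333) = 153846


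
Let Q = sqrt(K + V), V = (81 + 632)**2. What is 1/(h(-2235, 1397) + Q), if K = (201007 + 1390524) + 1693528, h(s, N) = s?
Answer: -745/400599 - 2*sqrt(105373)/400599 ≈ -0.0034803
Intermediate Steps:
K = 3285059 (K = 1591531 + 1693528 = 3285059)
V = 508369 (V = 713**2 = 508369)
Q = 6*sqrt(105373) (Q = sqrt(3285059 + 508369) = sqrt(3793428) = 6*sqrt(105373) ≈ 1947.7)
1/(h(-2235, 1397) + Q) = 1/(-2235 + 6*sqrt(105373))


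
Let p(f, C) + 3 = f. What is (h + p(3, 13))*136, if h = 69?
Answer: 9384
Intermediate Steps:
p(f, C) = -3 + f
(h + p(3, 13))*136 = (69 + (-3 + 3))*136 = (69 + 0)*136 = 69*136 = 9384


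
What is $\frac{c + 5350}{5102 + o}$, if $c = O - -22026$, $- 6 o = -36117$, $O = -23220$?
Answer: $\frac{8312}{22243} \approx 0.37369$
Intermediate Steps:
$o = \frac{12039}{2}$ ($o = \left(- \frac{1}{6}\right) \left(-36117\right) = \frac{12039}{2} \approx 6019.5$)
$c = -1194$ ($c = -23220 - -22026 = -23220 + 22026 = -1194$)
$\frac{c + 5350}{5102 + o} = \frac{-1194 + 5350}{5102 + \frac{12039}{2}} = \frac{4156}{\frac{22243}{2}} = 4156 \cdot \frac{2}{22243} = \frac{8312}{22243}$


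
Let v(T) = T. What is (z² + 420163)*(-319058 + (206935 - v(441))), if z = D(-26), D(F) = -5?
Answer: -47298042032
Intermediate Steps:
z = -5
(z² + 420163)*(-319058 + (206935 - v(441))) = ((-5)² + 420163)*(-319058 + (206935 - 1*441)) = (25 + 420163)*(-319058 + (206935 - 441)) = 420188*(-319058 + 206494) = 420188*(-112564) = -47298042032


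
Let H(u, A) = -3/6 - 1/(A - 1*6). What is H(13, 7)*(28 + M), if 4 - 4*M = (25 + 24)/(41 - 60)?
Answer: -6759/152 ≈ -44.467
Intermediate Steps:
H(u, A) = -½ - 1/(-6 + A) (H(u, A) = -3*⅙ - 1/(A - 6) = -½ - 1/(-6 + A))
M = 125/76 (M = 1 - (25 + 24)/(4*(41 - 60)) = 1 - 49/(4*(-19)) = 1 - 49*(-1)/(4*19) = 1 - ¼*(-49/19) = 1 + 49/76 = 125/76 ≈ 1.6447)
H(13, 7)*(28 + M) = ((4 - 1*7)/(2*(-6 + 7)))*(28 + 125/76) = ((½)*(4 - 7)/1)*(2253/76) = ((½)*1*(-3))*(2253/76) = -3/2*2253/76 = -6759/152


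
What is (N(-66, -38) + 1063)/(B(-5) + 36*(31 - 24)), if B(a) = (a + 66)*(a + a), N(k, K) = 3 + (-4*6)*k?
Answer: -1325/179 ≈ -7.4022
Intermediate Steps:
N(k, K) = 3 - 24*k
B(a) = 2*a*(66 + a) (B(a) = (66 + a)*(2*a) = 2*a*(66 + a))
(N(-66, -38) + 1063)/(B(-5) + 36*(31 - 24)) = ((3 - 24*(-66)) + 1063)/(2*(-5)*(66 - 5) + 36*(31 - 24)) = ((3 + 1584) + 1063)/(2*(-5)*61 + 36*7) = (1587 + 1063)/(-610 + 252) = 2650/(-358) = 2650*(-1/358) = -1325/179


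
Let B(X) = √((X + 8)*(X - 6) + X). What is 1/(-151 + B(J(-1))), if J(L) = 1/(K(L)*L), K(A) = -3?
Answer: -1359/205631 - 3*I*√422/205631 ≈ -0.0066089 - 0.0002997*I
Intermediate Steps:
J(L) = -1/(3*L) (J(L) = 1/(-3*L) = -1/(3*L))
B(X) = √(X + (-6 + X)*(8 + X)) (B(X) = √((8 + X)*(-6 + X) + X) = √((-6 + X)*(8 + X) + X) = √(X + (-6 + X)*(8 + X)))
1/(-151 + B(J(-1))) = 1/(-151 + √(-48 + (-⅓/(-1))² + 3*(-⅓/(-1)))) = 1/(-151 + √(-48 + (-⅓*(-1))² + 3*(-⅓*(-1)))) = 1/(-151 + √(-48 + (⅓)² + 3*(⅓))) = 1/(-151 + √(-48 + ⅑ + 1)) = 1/(-151 + √(-422/9)) = 1/(-151 + I*√422/3)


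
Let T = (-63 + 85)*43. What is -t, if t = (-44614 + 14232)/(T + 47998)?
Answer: 15191/24472 ≈ 0.62075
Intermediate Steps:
T = 946 (T = 22*43 = 946)
t = -15191/24472 (t = (-44614 + 14232)/(946 + 47998) = -30382/48944 = -30382*1/48944 = -15191/24472 ≈ -0.62075)
-t = -1*(-15191/24472) = 15191/24472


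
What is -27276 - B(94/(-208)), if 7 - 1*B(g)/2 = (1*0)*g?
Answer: -27290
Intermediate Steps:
B(g) = 14 (B(g) = 14 - 2*1*0*g = 14 - 0*g = 14 - 2*0 = 14 + 0 = 14)
-27276 - B(94/(-208)) = -27276 - 1*14 = -27276 - 14 = -27290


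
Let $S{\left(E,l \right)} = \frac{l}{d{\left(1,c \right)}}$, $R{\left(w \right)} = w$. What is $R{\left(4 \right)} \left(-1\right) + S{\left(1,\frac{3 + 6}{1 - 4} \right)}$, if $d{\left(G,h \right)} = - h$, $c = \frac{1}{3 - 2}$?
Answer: $-1$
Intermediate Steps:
$c = 1$ ($c = 1^{-1} = 1$)
$S{\left(E,l \right)} = - l$ ($S{\left(E,l \right)} = \frac{l}{\left(-1\right) 1} = \frac{l}{-1} = l \left(-1\right) = - l$)
$R{\left(4 \right)} \left(-1\right) + S{\left(1,\frac{3 + 6}{1 - 4} \right)} = 4 \left(-1\right) - \frac{3 + 6}{1 - 4} = -4 - \frac{9}{-3} = -4 - 9 \left(- \frac{1}{3}\right) = -4 - -3 = -4 + 3 = -1$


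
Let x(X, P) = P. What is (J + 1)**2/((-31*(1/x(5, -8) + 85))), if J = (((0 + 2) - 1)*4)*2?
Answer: -648/21049 ≈ -0.030785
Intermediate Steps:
J = 8 (J = ((2 - 1)*4)*2 = (1*4)*2 = 4*2 = 8)
(J + 1)**2/((-31*(1/x(5, -8) + 85))) = (8 + 1)**2/((-31*(1/(-8) + 85))) = 9**2/((-31*(-1/8 + 85))) = 81/((-31*679/8)) = 81/(-21049/8) = 81*(-8/21049) = -648/21049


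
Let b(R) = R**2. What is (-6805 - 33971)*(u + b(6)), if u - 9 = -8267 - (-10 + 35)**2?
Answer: 360745272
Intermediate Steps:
u = -8883 (u = 9 + (-8267 - (-10 + 35)**2) = 9 + (-8267 - 1*25**2) = 9 + (-8267 - 1*625) = 9 + (-8267 - 625) = 9 - 8892 = -8883)
(-6805 - 33971)*(u + b(6)) = (-6805 - 33971)*(-8883 + 6**2) = -40776*(-8883 + 36) = -40776*(-8847) = 360745272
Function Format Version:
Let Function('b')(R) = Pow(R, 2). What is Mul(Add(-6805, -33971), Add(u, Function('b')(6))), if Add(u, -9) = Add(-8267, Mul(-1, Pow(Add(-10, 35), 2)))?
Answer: 360745272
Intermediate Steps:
u = -8883 (u = Add(9, Add(-8267, Mul(-1, Pow(Add(-10, 35), 2)))) = Add(9, Add(-8267, Mul(-1, Pow(25, 2)))) = Add(9, Add(-8267, Mul(-1, 625))) = Add(9, Add(-8267, -625)) = Add(9, -8892) = -8883)
Mul(Add(-6805, -33971), Add(u, Function('b')(6))) = Mul(Add(-6805, -33971), Add(-8883, Pow(6, 2))) = Mul(-40776, Add(-8883, 36)) = Mul(-40776, -8847) = 360745272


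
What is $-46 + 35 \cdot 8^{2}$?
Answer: $2194$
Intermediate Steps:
$-46 + 35 \cdot 8^{2} = -46 + 35 \cdot 64 = -46 + 2240 = 2194$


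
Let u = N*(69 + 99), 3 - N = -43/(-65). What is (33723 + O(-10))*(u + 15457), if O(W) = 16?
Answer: 34759301099/65 ≈ 5.3476e+8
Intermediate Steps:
N = 152/65 (N = 3 - (-43)/(-65) = 3 - (-43)*(-1)/65 = 3 - 1*43/65 = 3 - 43/65 = 152/65 ≈ 2.3385)
u = 25536/65 (u = 152*(69 + 99)/65 = (152/65)*168 = 25536/65 ≈ 392.86)
(33723 + O(-10))*(u + 15457) = (33723 + 16)*(25536/65 + 15457) = 33739*(1030241/65) = 34759301099/65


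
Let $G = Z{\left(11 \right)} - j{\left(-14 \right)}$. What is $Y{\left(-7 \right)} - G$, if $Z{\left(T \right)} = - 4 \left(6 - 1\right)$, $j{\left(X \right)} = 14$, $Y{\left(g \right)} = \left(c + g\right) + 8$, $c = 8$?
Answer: $43$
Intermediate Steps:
$Y{\left(g \right)} = 16 + g$ ($Y{\left(g \right)} = \left(8 + g\right) + 8 = 16 + g$)
$Z{\left(T \right)} = -20$ ($Z{\left(T \right)} = \left(-4\right) 5 = -20$)
$G = -34$ ($G = -20 - 14 = -34$)
$Y{\left(-7 \right)} - G = \left(16 - 7\right) - -34 = 9 + 34 = 43$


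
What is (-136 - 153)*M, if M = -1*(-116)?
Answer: -33524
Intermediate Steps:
M = 116
(-136 - 153)*M = (-136 - 153)*116 = -289*116 = -33524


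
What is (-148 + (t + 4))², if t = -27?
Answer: 29241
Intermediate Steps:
(-148 + (t + 4))² = (-148 + (-27 + 4))² = (-148 - 23)² = (-171)² = 29241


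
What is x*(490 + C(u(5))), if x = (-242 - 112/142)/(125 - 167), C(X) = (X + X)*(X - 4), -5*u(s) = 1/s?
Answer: 880436596/310625 ≈ 2834.4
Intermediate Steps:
u(s) = -1/(5*s)
C(X) = 2*X*(-4 + X) (C(X) = (2*X)*(-4 + X) = 2*X*(-4 + X))
x = 2873/497 (x = (-242 - 112*1/142)/(-42) = (-242 - 56/71)*(-1/42) = -17238/71*(-1/42) = 2873/497 ≈ 5.7807)
x*(490 + C(u(5))) = 2873*(490 + 2*(-⅕/5)*(-4 - ⅕/5))/497 = 2873*(490 + 2*(-⅕*⅕)*(-4 - ⅕*⅕))/497 = 2873*(490 + 2*(-1/25)*(-4 - 1/25))/497 = 2873*(490 + 2*(-1/25)*(-101/25))/497 = 2873*(490 + 202/625)/497 = (2873/497)*(306452/625) = 880436596/310625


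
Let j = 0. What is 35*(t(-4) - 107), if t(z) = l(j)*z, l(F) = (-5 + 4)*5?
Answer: -3045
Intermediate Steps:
l(F) = -5 (l(F) = -1*5 = -5)
t(z) = -5*z
35*(t(-4) - 107) = 35*(-5*(-4) - 107) = 35*(20 - 107) = 35*(-87) = -3045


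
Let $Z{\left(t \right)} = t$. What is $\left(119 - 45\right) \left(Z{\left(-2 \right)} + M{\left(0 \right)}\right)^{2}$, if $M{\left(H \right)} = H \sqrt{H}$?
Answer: $296$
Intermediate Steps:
$M{\left(H \right)} = H^{\frac{3}{2}}$
$\left(119 - 45\right) \left(Z{\left(-2 \right)} + M{\left(0 \right)}\right)^{2} = \left(119 - 45\right) \left(-2 + 0^{\frac{3}{2}}\right)^{2} = 74 \left(-2 + 0\right)^{2} = 74 \left(-2\right)^{2} = 74 \cdot 4 = 296$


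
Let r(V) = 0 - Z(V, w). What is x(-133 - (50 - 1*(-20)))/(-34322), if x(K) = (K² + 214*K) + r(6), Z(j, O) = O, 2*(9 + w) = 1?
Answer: 4449/68644 ≈ 0.064813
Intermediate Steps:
w = -17/2 (w = -9 + (½)*1 = -9 + ½ = -17/2 ≈ -8.5000)
r(V) = 17/2 (r(V) = 0 - 1*(-17/2) = 0 + 17/2 = 17/2)
x(K) = 17/2 + K² + 214*K (x(K) = (K² + 214*K) + 17/2 = 17/2 + K² + 214*K)
x(-133 - (50 - 1*(-20)))/(-34322) = (17/2 + (-133 - (50 - 1*(-20)))² + 214*(-133 - (50 - 1*(-20))))/(-34322) = (17/2 + (-133 - (50 + 20))² + 214*(-133 - (50 + 20)))*(-1/34322) = (17/2 + (-133 - 1*70)² + 214*(-133 - 1*70))*(-1/34322) = (17/2 + (-133 - 70)² + 214*(-133 - 70))*(-1/34322) = (17/2 + (-203)² + 214*(-203))*(-1/34322) = (17/2 + 41209 - 43442)*(-1/34322) = -4449/2*(-1/34322) = 4449/68644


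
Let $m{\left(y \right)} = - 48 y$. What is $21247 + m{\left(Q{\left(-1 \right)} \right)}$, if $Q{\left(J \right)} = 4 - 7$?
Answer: $21391$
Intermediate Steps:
$Q{\left(J \right)} = -3$ ($Q{\left(J \right)} = 4 - 7 = -3$)
$21247 + m{\left(Q{\left(-1 \right)} \right)} = 21247 - -144 = 21247 + 144 = 21391$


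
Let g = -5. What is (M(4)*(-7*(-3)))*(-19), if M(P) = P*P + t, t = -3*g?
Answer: -12369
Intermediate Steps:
t = 15 (t = -3*(-5) = 15)
M(P) = 15 + P² (M(P) = P*P + 15 = P² + 15 = 15 + P²)
(M(4)*(-7*(-3)))*(-19) = ((15 + 4²)*(-7*(-3)))*(-19) = ((15 + 16)*21)*(-19) = (31*21)*(-19) = 651*(-19) = -12369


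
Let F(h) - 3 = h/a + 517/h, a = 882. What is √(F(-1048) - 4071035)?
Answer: 5*I*√19718135662622/11004 ≈ 2017.7*I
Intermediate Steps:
F(h) = 3 + 517/h + h/882 (F(h) = 3 + (h/882 + 517/h) = 3 + (517/h + h/882) = 3 + 517/h + h/882)
√(F(-1048) - 4071035) = √((3 + 517/(-1048) + (1/882)*(-1048)) - 4071035) = √((3 + 517*(-1/1048) - 524/441) - 4071035) = √((3 - 517/1048 - 524/441) - 4071035) = √(609355/462168 - 4071035) = √(-1881501494525/462168) = 5*I*√19718135662622/11004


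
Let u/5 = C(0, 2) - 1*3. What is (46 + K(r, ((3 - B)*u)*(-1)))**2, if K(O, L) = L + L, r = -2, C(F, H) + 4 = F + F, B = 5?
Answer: 8836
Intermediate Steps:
C(F, H) = -4 + 2*F (C(F, H) = -4 + (F + F) = -4 + 2*F)
u = -35 (u = 5*((-4 + 2*0) - 1*3) = 5*((-4 + 0) - 3) = 5*(-4 - 3) = 5*(-7) = -35)
K(O, L) = 2*L
(46 + K(r, ((3 - B)*u)*(-1)))**2 = (46 + 2*(((3 - 1*5)*(-35))*(-1)))**2 = (46 + 2*(((3 - 5)*(-35))*(-1)))**2 = (46 + 2*(-2*(-35)*(-1)))**2 = (46 + 2*(70*(-1)))**2 = (46 + 2*(-70))**2 = (46 - 140)**2 = (-94)**2 = 8836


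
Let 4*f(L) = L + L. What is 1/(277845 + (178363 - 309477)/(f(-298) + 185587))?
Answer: 92719/25761444998 ≈ 3.5991e-6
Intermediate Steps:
f(L) = L/2 (f(L) = (L + L)/4 = (2*L)/4 = L/2)
1/(277845 + (178363 - 309477)/(f(-298) + 185587)) = 1/(277845 + (178363 - 309477)/((½)*(-298) + 185587)) = 1/(277845 - 131114/(-149 + 185587)) = 1/(277845 - 131114/185438) = 1/(277845 - 131114*1/185438) = 1/(277845 - 65557/92719) = 1/(25761444998/92719) = 92719/25761444998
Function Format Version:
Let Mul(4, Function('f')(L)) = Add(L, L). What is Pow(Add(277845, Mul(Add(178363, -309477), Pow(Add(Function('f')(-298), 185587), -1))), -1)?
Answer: Rational(92719, 25761444998) ≈ 3.5991e-6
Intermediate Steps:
Function('f')(L) = Mul(Rational(1, 2), L) (Function('f')(L) = Mul(Rational(1, 4), Add(L, L)) = Mul(Rational(1, 4), Mul(2, L)) = Mul(Rational(1, 2), L))
Pow(Add(277845, Mul(Add(178363, -309477), Pow(Add(Function('f')(-298), 185587), -1))), -1) = Pow(Add(277845, Mul(Add(178363, -309477), Pow(Add(Mul(Rational(1, 2), -298), 185587), -1))), -1) = Pow(Add(277845, Mul(-131114, Pow(Add(-149, 185587), -1))), -1) = Pow(Add(277845, Mul(-131114, Pow(185438, -1))), -1) = Pow(Add(277845, Mul(-131114, Rational(1, 185438))), -1) = Pow(Add(277845, Rational(-65557, 92719)), -1) = Pow(Rational(25761444998, 92719), -1) = Rational(92719, 25761444998)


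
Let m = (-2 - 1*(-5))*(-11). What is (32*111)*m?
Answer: -117216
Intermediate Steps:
m = -33 (m = (-2 + 5)*(-11) = 3*(-11) = -33)
(32*111)*m = (32*111)*(-33) = 3552*(-33) = -117216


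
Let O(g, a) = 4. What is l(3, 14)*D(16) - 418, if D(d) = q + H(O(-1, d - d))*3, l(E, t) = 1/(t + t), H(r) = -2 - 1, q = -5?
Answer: -837/2 ≈ -418.50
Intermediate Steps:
H(r) = -3
l(E, t) = 1/(2*t)
D(d) = -14 (D(d) = -5 - 3*3 = -5 - 9 = -14)
l(3, 14)*D(16) - 418 = ((1/2)/14)*(-14) - 418 = ((1/2)*(1/14))*(-14) - 418 = (1/28)*(-14) - 418 = -1/2 - 418 = -837/2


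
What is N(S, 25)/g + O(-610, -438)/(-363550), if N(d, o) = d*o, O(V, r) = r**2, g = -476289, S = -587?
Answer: -3910822303/7870675725 ≈ -0.49689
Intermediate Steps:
N(S, 25)/g + O(-610, -438)/(-363550) = -587*25/(-476289) + (-438)**2/(-363550) = -14675*(-1/476289) + 191844*(-1/363550) = 14675/476289 - 95922/181775 = -3910822303/7870675725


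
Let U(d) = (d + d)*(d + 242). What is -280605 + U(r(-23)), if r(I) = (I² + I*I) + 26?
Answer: 2594163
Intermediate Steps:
r(I) = 26 + 2*I² (r(I) = (I² + I²) + 26 = 2*I² + 26 = 26 + 2*I²)
U(d) = 2*d*(242 + d) (U(d) = (2*d)*(242 + d) = 2*d*(242 + d))
-280605 + U(r(-23)) = -280605 + 2*(26 + 2*(-23)²)*(242 + (26 + 2*(-23)²)) = -280605 + 2*(26 + 2*529)*(242 + (26 + 2*529)) = -280605 + 2*(26 + 1058)*(242 + (26 + 1058)) = -280605 + 2*1084*(242 + 1084) = -280605 + 2*1084*1326 = -280605 + 2874768 = 2594163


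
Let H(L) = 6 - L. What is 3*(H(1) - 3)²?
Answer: 12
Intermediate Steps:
3*(H(1) - 3)² = 3*((6 - 1*1) - 3)² = 3*((6 - 1) - 3)² = 3*(5 - 3)² = 3*2² = 3*4 = 12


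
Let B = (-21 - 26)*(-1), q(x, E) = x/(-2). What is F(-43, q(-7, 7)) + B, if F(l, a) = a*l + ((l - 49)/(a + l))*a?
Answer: -15065/158 ≈ -95.348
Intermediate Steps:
q(x, E) = -x/2 (q(x, E) = x*(-1/2) = -x/2)
F(l, a) = a*l + a*(-49 + l)/(a + l) (F(l, a) = a*l + ((-49 + l)/(a + l))*a = a*l + a*(-49 + l)/(a + l))
B = 47 (B = -47*(-1) = 47)
F(-43, q(-7, 7)) + B = (-1/2*(-7))*(-49 - 43 + (-43)**2 - 1/2*(-7)*(-43))/(-1/2*(-7) - 43) + 47 = 7*(-49 - 43 + 1849 + (7/2)*(-43))/(2*(7/2 - 43)) + 47 = 7*(-49 - 43 + 1849 - 301/2)/(2*(-79/2)) + 47 = (7/2)*(-2/79)*(3213/2) + 47 = -22491/158 + 47 = -15065/158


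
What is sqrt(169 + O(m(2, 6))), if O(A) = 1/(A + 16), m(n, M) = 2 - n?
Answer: sqrt(2705)/4 ≈ 13.002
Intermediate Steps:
O(A) = 1/(16 + A)
sqrt(169 + O(m(2, 6))) = sqrt(169 + 1/(16 + (2 - 1*2))) = sqrt(169 + 1/(16 + (2 - 2))) = sqrt(169 + 1/(16 + 0)) = sqrt(169 + 1/16) = sqrt(2705/16) = sqrt(2705)/4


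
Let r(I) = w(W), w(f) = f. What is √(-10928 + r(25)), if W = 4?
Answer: 2*I*√2731 ≈ 104.52*I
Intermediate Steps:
r(I) = 4
√(-10928 + r(25)) = √(-10928 + 4) = √(-10924) = 2*I*√2731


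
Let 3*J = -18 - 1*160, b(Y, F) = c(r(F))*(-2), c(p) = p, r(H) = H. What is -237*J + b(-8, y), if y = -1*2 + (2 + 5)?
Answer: 14052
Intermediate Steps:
y = 5 (y = -2 + 7 = 5)
b(Y, F) = -2*F (b(Y, F) = F*(-2) = -2*F)
J = -178/3 (J = (-18 - 1*160)/3 = (-18 - 160)/3 = (⅓)*(-178) = -178/3 ≈ -59.333)
-237*J + b(-8, y) = -237*(-178/3) - 2*5 = 14062 - 10 = 14052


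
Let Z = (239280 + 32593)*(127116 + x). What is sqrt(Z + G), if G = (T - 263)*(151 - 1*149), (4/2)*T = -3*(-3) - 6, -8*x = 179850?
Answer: sqrt(113789451455)/2 ≈ 1.6866e+5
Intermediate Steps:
x = -89925/4 (x = -1/8*179850 = -89925/4 ≈ -22481.)
T = 3/2 (T = (-3*(-3) - 6)/2 = (9 - 6)/2 = (1/2)*3 = 3/2 ≈ 1.5000)
Z = 113789453547/4 (Z = (239280 + 32593)*(127116 - 89925/4) = 271873*(418539/4) = 113789453547/4 ≈ 2.8447e+10)
G = -523 (G = (3/2 - 263)*(151 - 1*149) = -523*(151 - 149)/2 = -523/2*2 = -523)
sqrt(Z + G) = sqrt(113789453547/4 - 523) = sqrt(113789451455/4) = sqrt(113789451455)/2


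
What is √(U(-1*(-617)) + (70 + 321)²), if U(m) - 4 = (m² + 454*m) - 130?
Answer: √813562 ≈ 901.98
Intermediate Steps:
U(m) = -126 + m² + 454*m (U(m) = 4 + ((m² + 454*m) - 130) = 4 + (-130 + m² + 454*m) = -126 + m² + 454*m)
√(U(-1*(-617)) + (70 + 321)²) = √((-126 + (-1*(-617))² + 454*(-1*(-617))) + (70 + 321)²) = √((-126 + 617² + 454*617) + 391²) = √((-126 + 380689 + 280118) + 152881) = √(660681 + 152881) = √813562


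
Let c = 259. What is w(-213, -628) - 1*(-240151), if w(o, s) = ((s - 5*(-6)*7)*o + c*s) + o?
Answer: 166320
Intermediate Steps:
w(o, s) = o + 259*s + o*(210 + s) (w(o, s) = ((s - 5*(-6)*7)*o + 259*s) + o = ((s + 30*7)*o + 259*s) + o = ((s + 210)*o + 259*s) + o = ((210 + s)*o + 259*s) + o = (o*(210 + s) + 259*s) + o = (259*s + o*(210 + s)) + o = o + 259*s + o*(210 + s))
w(-213, -628) - 1*(-240151) = (211*(-213) + 259*(-628) - 213*(-628)) - 1*(-240151) = (-44943 - 162652 + 133764) + 240151 = -73831 + 240151 = 166320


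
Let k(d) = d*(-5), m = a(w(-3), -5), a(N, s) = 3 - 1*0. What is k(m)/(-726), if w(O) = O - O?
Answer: 5/242 ≈ 0.020661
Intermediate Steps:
w(O) = 0
a(N, s) = 3 (a(N, s) = 3 + 0 = 3)
m = 3
k(d) = -5*d
k(m)/(-726) = -5*3/(-726) = -15*(-1/726) = 5/242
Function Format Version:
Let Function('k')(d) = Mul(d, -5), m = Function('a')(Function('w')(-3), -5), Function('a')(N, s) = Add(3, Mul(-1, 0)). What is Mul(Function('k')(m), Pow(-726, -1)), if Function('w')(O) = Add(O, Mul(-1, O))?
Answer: Rational(5, 242) ≈ 0.020661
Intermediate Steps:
Function('w')(O) = 0
Function('a')(N, s) = 3 (Function('a')(N, s) = Add(3, 0) = 3)
m = 3
Function('k')(d) = Mul(-5, d)
Mul(Function('k')(m), Pow(-726, -1)) = Mul(Mul(-5, 3), Pow(-726, -1)) = Mul(-15, Rational(-1, 726)) = Rational(5, 242)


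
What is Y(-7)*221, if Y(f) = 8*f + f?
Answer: -13923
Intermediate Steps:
Y(f) = 9*f
Y(-7)*221 = (9*(-7))*221 = -63*221 = -13923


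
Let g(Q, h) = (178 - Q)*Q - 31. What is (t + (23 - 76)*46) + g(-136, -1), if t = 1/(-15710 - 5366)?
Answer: -952066149/21076 ≈ -45173.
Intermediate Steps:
g(Q, h) = -31 + Q*(178 - Q) (g(Q, h) = Q*(178 - Q) - 31 = -31 + Q*(178 - Q))
t = -1/21076 (t = 1/(-21076) = -1/21076 ≈ -4.7447e-5)
(t + (23 - 76)*46) + g(-136, -1) = (-1/21076 + (23 - 76)*46) + (-31 - 1*(-136)² + 178*(-136)) = (-1/21076 - 53*46) + (-31 - 1*18496 - 24208) = (-1/21076 - 2438) + (-31 - 18496 - 24208) = -51383289/21076 - 42735 = -952066149/21076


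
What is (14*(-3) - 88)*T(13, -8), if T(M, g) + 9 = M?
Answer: -520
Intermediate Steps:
T(M, g) = -9 + M
(14*(-3) - 88)*T(13, -8) = (14*(-3) - 88)*(-9 + 13) = (-42 - 88)*4 = -130*4 = -520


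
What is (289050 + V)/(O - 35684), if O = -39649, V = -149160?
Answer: -46630/25111 ≈ -1.8570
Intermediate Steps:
(289050 + V)/(O - 35684) = (289050 - 149160)/(-39649 - 35684) = 139890/(-75333) = 139890*(-1/75333) = -46630/25111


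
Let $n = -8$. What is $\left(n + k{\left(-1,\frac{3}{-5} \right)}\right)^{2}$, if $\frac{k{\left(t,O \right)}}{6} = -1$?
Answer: $196$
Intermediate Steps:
$k{\left(t,O \right)} = -6$ ($k{\left(t,O \right)} = 6 \left(-1\right) = -6$)
$\left(n + k{\left(-1,\frac{3}{-5} \right)}\right)^{2} = \left(-8 - 6\right)^{2} = \left(-14\right)^{2} = 196$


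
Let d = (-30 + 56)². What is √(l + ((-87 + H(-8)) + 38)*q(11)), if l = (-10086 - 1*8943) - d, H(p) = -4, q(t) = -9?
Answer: 2*I*√4807 ≈ 138.67*I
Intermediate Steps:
d = 676 (d = 26² = 676)
l = -19705 (l = (-10086 - 1*8943) - 1*676 = (-10086 - 8943) - 676 = -19029 - 676 = -19705)
√(l + ((-87 + H(-8)) + 38)*q(11)) = √(-19705 + ((-87 - 4) + 38)*(-9)) = √(-19705 + (-91 + 38)*(-9)) = √(-19705 - 53*(-9)) = √(-19705 + 477) = √(-19228) = 2*I*√4807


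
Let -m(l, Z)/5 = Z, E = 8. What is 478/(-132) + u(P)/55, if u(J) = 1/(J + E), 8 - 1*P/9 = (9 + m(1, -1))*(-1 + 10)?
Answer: -314884/86955 ≈ -3.6212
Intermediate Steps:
m(l, Z) = -5*Z
P = -1062 (P = 72 - 9*(9 - 5*(-1))*(-1 + 10) = 72 - 9*(9 + 5)*9 = 72 - 126*9 = 72 - 9*126 = 72 - 1134 = -1062)
u(J) = 1/(8 + J) (u(J) = 1/(J + 8) = 1/(8 + J))
478/(-132) + u(P)/55 = 478/(-132) + 1/((8 - 1062)*55) = 478*(-1/132) + (1/55)/(-1054) = -239/66 - 1/1054*1/55 = -239/66 - 1/57970 = -314884/86955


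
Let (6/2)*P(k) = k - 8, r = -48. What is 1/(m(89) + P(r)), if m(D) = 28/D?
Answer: -267/4900 ≈ -0.054490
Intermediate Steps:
P(k) = -8/3 + k/3 (P(k) = (k - 8)/3 = (-8 + k)/3 = -8/3 + k/3)
1/(m(89) + P(r)) = 1/(28/89 + (-8/3 + (⅓)*(-48))) = 1/(28*(1/89) + (-8/3 - 16)) = 1/(28/89 - 56/3) = 1/(-4900/267) = -267/4900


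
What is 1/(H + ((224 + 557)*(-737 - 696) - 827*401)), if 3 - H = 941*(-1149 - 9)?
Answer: -1/361119 ≈ -2.7692e-6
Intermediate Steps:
H = 1089681 (H = 3 - 941*(-1149 - 9) = 3 - 941*(-1158) = 3 - 1*(-1089678) = 3 + 1089678 = 1089681)
1/(H + ((224 + 557)*(-737 - 696) - 827*401)) = 1/(1089681 + ((224 + 557)*(-737 - 696) - 827*401)) = 1/(1089681 + (781*(-1433) - 331627)) = 1/(1089681 + (-1119173 - 331627)) = 1/(1089681 - 1450800) = 1/(-361119) = -1/361119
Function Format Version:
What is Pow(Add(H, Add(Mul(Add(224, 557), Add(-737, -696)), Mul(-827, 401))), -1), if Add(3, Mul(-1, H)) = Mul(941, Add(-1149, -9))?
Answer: Rational(-1, 361119) ≈ -2.7692e-6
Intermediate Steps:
H = 1089681 (H = Add(3, Mul(-1, Mul(941, Add(-1149, -9)))) = Add(3, Mul(-1, Mul(941, -1158))) = Add(3, Mul(-1, -1089678)) = Add(3, 1089678) = 1089681)
Pow(Add(H, Add(Mul(Add(224, 557), Add(-737, -696)), Mul(-827, 401))), -1) = Pow(Add(1089681, Add(Mul(Add(224, 557), Add(-737, -696)), Mul(-827, 401))), -1) = Pow(Add(1089681, Add(Mul(781, -1433), -331627)), -1) = Pow(Add(1089681, Add(-1119173, -331627)), -1) = Pow(Add(1089681, -1450800), -1) = Pow(-361119, -1) = Rational(-1, 361119)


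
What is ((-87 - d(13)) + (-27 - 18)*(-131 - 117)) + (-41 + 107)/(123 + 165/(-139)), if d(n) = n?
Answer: 31212849/2822 ≈ 11061.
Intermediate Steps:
((-87 - d(13)) + (-27 - 18)*(-131 - 117)) + (-41 + 107)/(123 + 165/(-139)) = ((-87 - 1*13) + (-27 - 18)*(-131 - 117)) + (-41 + 107)/(123 + 165/(-139)) = ((-87 - 13) - 45*(-248)) + 66/(123 + 165*(-1/139)) = (-100 + 11160) + 66/(123 - 165/139) = 11060 + 66/(16932/139) = 11060 + 66*(139/16932) = 11060 + 1529/2822 = 31212849/2822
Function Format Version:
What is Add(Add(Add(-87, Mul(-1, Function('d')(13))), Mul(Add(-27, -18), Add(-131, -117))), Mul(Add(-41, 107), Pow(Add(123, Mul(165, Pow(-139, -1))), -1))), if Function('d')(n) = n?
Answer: Rational(31212849, 2822) ≈ 11061.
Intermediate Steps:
Add(Add(Add(-87, Mul(-1, Function('d')(13))), Mul(Add(-27, -18), Add(-131, -117))), Mul(Add(-41, 107), Pow(Add(123, Mul(165, Pow(-139, -1))), -1))) = Add(Add(Add(-87, Mul(-1, 13)), Mul(Add(-27, -18), Add(-131, -117))), Mul(Add(-41, 107), Pow(Add(123, Mul(165, Pow(-139, -1))), -1))) = Add(Add(Add(-87, -13), Mul(-45, -248)), Mul(66, Pow(Add(123, Mul(165, Rational(-1, 139))), -1))) = Add(Add(-100, 11160), Mul(66, Pow(Add(123, Rational(-165, 139)), -1))) = Add(11060, Mul(66, Pow(Rational(16932, 139), -1))) = Add(11060, Mul(66, Rational(139, 16932))) = Add(11060, Rational(1529, 2822)) = Rational(31212849, 2822)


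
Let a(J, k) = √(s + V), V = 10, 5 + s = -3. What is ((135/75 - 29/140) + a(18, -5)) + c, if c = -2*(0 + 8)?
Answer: -2017/140 + √2 ≈ -12.993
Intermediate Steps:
s = -8 (s = -5 - 3 = -8)
c = -16 (c = -2*8 = -16)
a(J, k) = √2 (a(J, k) = √(-8 + 10) = √2)
((135/75 - 29/140) + a(18, -5)) + c = ((135/75 - 29/140) + √2) - 16 = ((135*(1/75) - 29*1/140) + √2) - 16 = ((9/5 - 29/140) + √2) - 16 = (223/140 + √2) - 16 = -2017/140 + √2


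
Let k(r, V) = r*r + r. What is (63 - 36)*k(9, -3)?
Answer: 2430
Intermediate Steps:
k(r, V) = r + r² (k(r, V) = r² + r = r + r²)
(63 - 36)*k(9, -3) = (63 - 36)*(9*(1 + 9)) = 27*(9*10) = 27*90 = 2430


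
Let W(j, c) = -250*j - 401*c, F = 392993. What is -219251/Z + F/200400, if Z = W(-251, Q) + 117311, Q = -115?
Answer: 312136697/314761600 ≈ 0.99166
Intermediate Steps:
W(j, c) = -401*c - 250*j
Z = 226176 (Z = (-401*(-115) - 250*(-251)) + 117311 = (46115 + 62750) + 117311 = 108865 + 117311 = 226176)
-219251/Z + F/200400 = -219251/226176 + 392993/200400 = 312136697/314761600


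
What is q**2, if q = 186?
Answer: 34596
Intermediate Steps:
q**2 = 186**2 = 34596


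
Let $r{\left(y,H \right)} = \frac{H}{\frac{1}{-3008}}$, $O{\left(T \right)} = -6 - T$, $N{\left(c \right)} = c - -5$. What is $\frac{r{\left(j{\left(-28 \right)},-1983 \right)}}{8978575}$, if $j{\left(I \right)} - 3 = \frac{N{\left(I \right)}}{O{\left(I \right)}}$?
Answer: $\frac{5964864}{8978575} \approx 0.66434$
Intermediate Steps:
$N{\left(c \right)} = 5 + c$ ($N{\left(c \right)} = c + 5 = 5 + c$)
$j{\left(I \right)} = 3 + \frac{5 + I}{-6 - I}$
$r{\left(y,H \right)} = - 3008 H$ ($r{\left(y,H \right)} = \frac{H}{- \frac{1}{3008}} = H \left(-3008\right) = - 3008 H$)
$\frac{r{\left(j{\left(-28 \right)},-1983 \right)}}{8978575} = \frac{\left(-3008\right) \left(-1983\right)}{8978575} = 5964864 \cdot \frac{1}{8978575} = \frac{5964864}{8978575}$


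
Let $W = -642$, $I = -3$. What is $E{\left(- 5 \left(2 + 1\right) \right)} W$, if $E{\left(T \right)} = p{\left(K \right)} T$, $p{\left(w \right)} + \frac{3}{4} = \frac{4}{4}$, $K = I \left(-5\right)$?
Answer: $\frac{4815}{2} \approx 2407.5$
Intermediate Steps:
$K = 15$ ($K = \left(-3\right) \left(-5\right) = 15$)
$p{\left(w \right)} = \frac{1}{4}$ ($p{\left(w \right)} = - \frac{3}{4} + \frac{4}{4} = - \frac{3}{4} + 4 \cdot \frac{1}{4} = - \frac{3}{4} + 1 = \frac{1}{4}$)
$E{\left(T \right)} = \frac{T}{4}$
$E{\left(- 5 \left(2 + 1\right) \right)} W = \frac{\left(-5\right) \left(2 + 1\right)}{4} \left(-642\right) = \frac{\left(-5\right) 3}{4} \left(-642\right) = \frac{1}{4} \left(-15\right) \left(-642\right) = \left(- \frac{15}{4}\right) \left(-642\right) = \frac{4815}{2}$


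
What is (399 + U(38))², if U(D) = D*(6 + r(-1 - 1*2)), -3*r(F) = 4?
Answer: 2989441/9 ≈ 3.3216e+5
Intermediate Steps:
r(F) = -4/3 (r(F) = -⅓*4 = -4/3)
U(D) = 14*D/3 (U(D) = D*(6 - 4/3) = D*(14/3) = 14*D/3)
(399 + U(38))² = (399 + (14/3)*38)² = (399 + 532/3)² = (1729/3)² = 2989441/9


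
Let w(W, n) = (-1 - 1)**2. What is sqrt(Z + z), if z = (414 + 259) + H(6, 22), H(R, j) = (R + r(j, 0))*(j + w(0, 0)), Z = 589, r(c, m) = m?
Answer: sqrt(1418) ≈ 37.656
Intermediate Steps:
w(W, n) = 4 (w(W, n) = (-2)**2 = 4)
H(R, j) = R*(4 + j) (H(R, j) = (R + 0)*(j + 4) = R*(4 + j))
z = 829 (z = (414 + 259) + 6*(4 + 22) = 673 + 6*26 = 673 + 156 = 829)
sqrt(Z + z) = sqrt(589 + 829) = sqrt(1418)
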